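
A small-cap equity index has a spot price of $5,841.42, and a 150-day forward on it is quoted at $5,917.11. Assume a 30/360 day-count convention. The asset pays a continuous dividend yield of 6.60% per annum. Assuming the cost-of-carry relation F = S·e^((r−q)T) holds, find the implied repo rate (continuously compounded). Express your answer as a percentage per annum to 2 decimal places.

9.69%

From F = S·e^((r−q)T): (r − q) = ln(F/S)/T
ln(5917.11/5841.42) = ln(1.012957) = 0.012874
(r − q) = 0.012874 / (150/360) = 0.030898
r = ln(F/S)/T + q = 0.030898 + 0.0660 = 0.096898
r = 9.69%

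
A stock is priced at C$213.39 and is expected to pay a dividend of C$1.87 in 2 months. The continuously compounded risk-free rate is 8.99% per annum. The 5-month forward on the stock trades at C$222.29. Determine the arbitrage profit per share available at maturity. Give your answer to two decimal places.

PV(dividends) I = 1.87·e^(−0.0899·2/12) = 1.8422
Fair forward F* = (S − I)·e^(rT) = (213.39 − 1.8422)·e^0.037458 = 211.5478 × 1.038168 = 219.6222
Market C$222.29 > fair 219.6222: forward overpriced → cash-and-carry (borrow at r, buy the stock and collect the dividends, short the forward).
Profit at T = |F_mkt − F*| = |222.29 − 219.6222| = C$2.67 per share

C$2.67 per share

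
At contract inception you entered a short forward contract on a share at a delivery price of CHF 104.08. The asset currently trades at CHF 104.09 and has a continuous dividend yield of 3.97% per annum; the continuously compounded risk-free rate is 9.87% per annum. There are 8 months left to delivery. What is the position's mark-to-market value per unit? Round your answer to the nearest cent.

Current fair forward for the remaining 8 months: F = S·e^((r − q)·T), (r − q) = 0.0987 − 0.0397 = 0.0590
F = 104.09 · e^(0.0590 × 8/12) = 104.09 × 1.040117 = 108.2658
Value of long forward = (F − K)·e^(−rT) = (108.2658 − 104.08) · e^(−0.0987·8/12)
= 4.1858 × 0.936318 = 3.92
Short position value = −(long value) = -CHF 3.92

-CHF 3.92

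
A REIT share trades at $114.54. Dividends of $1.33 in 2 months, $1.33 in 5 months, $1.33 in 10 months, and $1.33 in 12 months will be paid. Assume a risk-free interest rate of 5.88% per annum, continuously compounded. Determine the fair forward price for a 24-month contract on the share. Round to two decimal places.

PV(dividends) I = 1.33·e^(−0.0588·2/12) + 1.33·e^(−0.0588·5/12) + 1.33·e^(−0.0588·10/12) + 1.33·e^(−0.0588·12/12)
I = 1.3170 + 1.2978 + 1.2664 + 1.2541 = 5.1353
F = (S − I)·e^(rT) = (114.54 − 5.1353) · e^(0.0588·24/12)
= 109.4047 · e^0.117600 = 109.4047 × 1.124794 = $123.06

$123.06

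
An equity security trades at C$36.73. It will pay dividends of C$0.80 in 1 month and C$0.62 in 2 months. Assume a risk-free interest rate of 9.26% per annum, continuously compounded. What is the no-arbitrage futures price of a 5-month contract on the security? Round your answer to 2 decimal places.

C$36.72

PV(dividends) I = 0.80·e^(−0.0926·1/12) + 0.62·e^(−0.0926·2/12)
I = 0.7939 + 0.6105 = 1.4044
F = (S − I)·e^(rT) = (36.73 − 1.4044) · e^(0.0926·5/12)
= 35.3256 · e^0.038583 = 35.3256 × 1.039337 = C$36.72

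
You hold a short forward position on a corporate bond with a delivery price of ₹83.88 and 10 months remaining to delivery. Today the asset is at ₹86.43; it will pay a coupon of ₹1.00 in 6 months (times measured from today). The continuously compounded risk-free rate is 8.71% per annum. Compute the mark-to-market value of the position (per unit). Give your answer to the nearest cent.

PV(remaining coupons) I = 1.00·e^(−0.0871·6/12) = 0.9574
Current forward F = (S − I)·e^(rT) = (86.43 − 0.9574)·e^(0.0871·10/12) = 85.4726 × 1.075282 = 91.9071
Value (long) = (F − K)·e^(−rT) = (91.9071 − 83.88) × 0.929988 = 7.4651
Short position value = −(long value) = -₹7.47

-₹7.47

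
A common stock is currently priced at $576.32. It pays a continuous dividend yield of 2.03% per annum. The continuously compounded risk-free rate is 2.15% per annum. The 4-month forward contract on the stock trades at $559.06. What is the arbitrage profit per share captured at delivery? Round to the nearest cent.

Fair forward: F* = S·e^(carry·T), with carry = (r − q) = 0.0215 − 0.0203 = 0.0012
F* = 576.32 · e^(0.0012 × 4/12) = 576.32 · e^0.000400 = 576.32 × 1.000400 = $576.5505
Market $559.06 < fair $576.5505: forward underpriced → reverse cash-and-carry (short spot, go long the forward).
At maturity, profit = |F_mkt − F*| = |559.06 − 576.5505| = $17.49 per share

$17.49 per share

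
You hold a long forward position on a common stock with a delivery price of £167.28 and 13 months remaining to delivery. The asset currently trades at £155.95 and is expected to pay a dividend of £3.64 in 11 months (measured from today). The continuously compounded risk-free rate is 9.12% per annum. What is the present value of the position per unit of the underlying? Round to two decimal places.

£1.06

PV(remaining dividends) I = 3.64·e^(−0.0912·11/12) = 3.3481
Current forward F = (S − I)·e^(rT) = (155.95 − 3.3481)·e^(0.0912·13/12) = 152.6019 × 1.103846 = 168.4490
Value (long) = (F − K)·e^(−rT) = (168.4490 − 167.28) × 0.905924 = 1.0590
Value = £1.06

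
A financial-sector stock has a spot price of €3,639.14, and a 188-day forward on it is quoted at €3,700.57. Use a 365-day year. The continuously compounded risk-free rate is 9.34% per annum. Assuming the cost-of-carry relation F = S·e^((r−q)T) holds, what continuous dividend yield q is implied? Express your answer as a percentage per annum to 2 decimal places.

From F = S·e^((r−q)T): (r − q) = ln(F/S)/T
ln(3700.57/3639.14) = ln(1.016880) = 0.016739
(r − q) = 0.016739 / (188/365) = 0.032499
q = r − ln(F/S)/T = 0.0934 − 0.032499 = 0.060901
q = 6.09%

6.09%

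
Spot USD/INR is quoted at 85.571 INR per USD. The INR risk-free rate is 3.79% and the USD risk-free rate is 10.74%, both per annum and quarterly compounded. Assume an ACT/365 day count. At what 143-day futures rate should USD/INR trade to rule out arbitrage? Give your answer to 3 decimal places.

By covered interest parity, F = S · (1+r_INR/4)^(4T) / (1+r_USD/4)^(4T)
= 85.571 × 1.014888 / 1.042396 = 85.571 × 0.973611
F = 83.313 INR per USD

83.313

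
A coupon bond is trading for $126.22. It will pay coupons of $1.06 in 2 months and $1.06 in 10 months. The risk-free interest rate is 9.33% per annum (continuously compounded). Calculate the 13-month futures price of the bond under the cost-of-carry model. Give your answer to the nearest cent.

PV(coupons) I = 1.06·e^(−0.0933·2/12) + 1.06·e^(−0.0933·10/12)
I = 1.0436 + 0.9807 = 2.0243
F = (S − I)·e^(rT) = (126.22 − 2.0243) · e^(0.0933·13/12)
= 124.1957 · e^0.101075 = 124.1957 × 1.106360 = $137.41

$137.41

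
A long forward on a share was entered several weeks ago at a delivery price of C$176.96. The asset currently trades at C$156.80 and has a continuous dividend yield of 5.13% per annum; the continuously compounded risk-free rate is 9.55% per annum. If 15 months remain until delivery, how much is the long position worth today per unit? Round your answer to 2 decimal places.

Current fair forward for the remaining 15 months: F = S·e^((r − q)·T), (r − q) = 0.0955 − 0.0513 = 0.0442
F = 156.80 · e^(0.0442 × 15/12) = 156.80 × 1.056805 = 165.7070
Value of long forward = (F − K)·e^(−rT) = (165.7070 − 176.96) · e^(−0.0955·15/12)
= -11.2530 × 0.887475 = -9.99

-C$9.99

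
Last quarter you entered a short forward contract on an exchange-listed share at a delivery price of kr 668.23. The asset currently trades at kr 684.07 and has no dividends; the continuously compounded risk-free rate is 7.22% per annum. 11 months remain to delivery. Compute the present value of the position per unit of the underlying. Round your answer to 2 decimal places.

Current fair forward for the remaining 11 months: F = S·e^(r·T), r = 0.0722
F = 684.07 · e^(0.0722 × 11/12) = 684.07 × 1.068423 = 730.8761
Value of long forward = (F − K)·e^(−rT) = (730.8761 − 668.23) · e^(−0.0722·11/12)
= 62.6461 × 0.935959 = 58.63
Short position value = −(long value) = -kr 58.63

-kr 58.63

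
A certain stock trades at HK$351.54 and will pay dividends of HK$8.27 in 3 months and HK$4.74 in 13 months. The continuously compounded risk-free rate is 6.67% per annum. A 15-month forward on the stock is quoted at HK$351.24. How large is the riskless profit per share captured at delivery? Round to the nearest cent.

HK$17.23 per share

PV(dividends) I = 8.27·e^(−0.0667·3/12) + 4.74·e^(−0.0667·13/12) = 12.5428
Fair forward F* = (S − I)·e^(rT) = (351.54 − 12.5428)·e^0.083375 = 338.9972 × 1.086949 = 368.4727
Market HK$351.24 < fair 368.4727: forward underpriced → reverse cash-and-carry (short the stock, invest proceeds at r, pay the dividends, go long the forward).
Profit at T = |F_mkt − F*| = |351.24 − 368.4727| = HK$17.23 per share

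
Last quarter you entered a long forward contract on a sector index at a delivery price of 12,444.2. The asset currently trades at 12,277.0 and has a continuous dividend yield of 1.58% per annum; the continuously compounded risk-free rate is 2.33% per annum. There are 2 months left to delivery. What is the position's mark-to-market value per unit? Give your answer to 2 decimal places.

-151.26

Current fair forward for the remaining 2 months: F = S·e^((r − q)·T), (r − q) = 0.0233 − 0.0158 = 0.0075
F = 12277.0 · e^(0.0075 × 2/12) = 12277.0 × 1.00125078 = 12292.3558
Value of long forward = (F − K)·e^(−rT) = (12292.3558 − 12444.2) · e^(−0.0233·2/12)
= -151.8442 × 0.99612420 = -151.26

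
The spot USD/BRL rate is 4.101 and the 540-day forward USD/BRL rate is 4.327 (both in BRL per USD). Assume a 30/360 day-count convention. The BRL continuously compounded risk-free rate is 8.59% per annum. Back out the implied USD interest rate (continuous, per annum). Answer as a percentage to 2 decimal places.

F = S·e^((r_BRL − r_USD)T) ⇒ r_USD = r_BRL − ln(F/S)/T
ln(4.327/4.101) = 0.053644; /(540/360) = 0.035763
r_USD = 0.0859 − 0.035763 = 0.050137
r_USD = 5.01%

5.01%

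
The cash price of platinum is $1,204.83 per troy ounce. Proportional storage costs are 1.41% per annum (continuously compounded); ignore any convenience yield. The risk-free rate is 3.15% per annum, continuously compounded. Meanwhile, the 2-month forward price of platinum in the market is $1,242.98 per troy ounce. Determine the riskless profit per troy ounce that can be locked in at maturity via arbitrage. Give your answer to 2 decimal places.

Fair forward: F* = S·e^(carry·T), with carry = (r + u) = 0.0315 + 0.0141 = 0.0456
F* = 1204.83 · e^(0.0456 × 2/12) = 1204.83 · e^0.00760000 = 1204.83 × 1.00762895 = $1214.0216
Market $1242.98 > fair $1214.0216: forward overpriced → cash-and-carry (buy spot, short the forward).
At maturity, profit = |F_mkt − F*| = |1242.98 − 1214.0216| = $28.96 per troy ounce

$28.96 per troy ounce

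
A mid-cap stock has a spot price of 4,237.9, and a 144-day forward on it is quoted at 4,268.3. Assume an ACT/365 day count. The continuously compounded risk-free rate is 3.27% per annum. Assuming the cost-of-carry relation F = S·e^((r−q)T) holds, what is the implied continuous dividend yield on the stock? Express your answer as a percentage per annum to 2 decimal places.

From F = S·e^((r−q)T): (r − q) = ln(F/S)/T
ln(4268.3/4237.9) = ln(1.007173) = 0.007147
(r − q) = 0.007147 / (144/365) = 0.018116
q = r − ln(F/S)/T = 0.0327 − 0.018116 = 0.014584
q = 1.46%

1.46%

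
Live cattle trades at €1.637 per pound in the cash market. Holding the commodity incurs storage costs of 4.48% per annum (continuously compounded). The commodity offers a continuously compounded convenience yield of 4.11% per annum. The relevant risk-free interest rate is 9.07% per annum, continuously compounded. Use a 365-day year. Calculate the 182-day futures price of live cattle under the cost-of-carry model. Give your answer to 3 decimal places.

Net carry = r + u − y = 0.0907 + 0.0448 − 0.0411 = 0.0944
F = S·e^((r+u−y)T) = 1.637 · e^(0.0944 × 182/365) = 1.637 · e^0.047071
= 1.637 × 1.048196 = €1.716 per pound

€1.716 per pound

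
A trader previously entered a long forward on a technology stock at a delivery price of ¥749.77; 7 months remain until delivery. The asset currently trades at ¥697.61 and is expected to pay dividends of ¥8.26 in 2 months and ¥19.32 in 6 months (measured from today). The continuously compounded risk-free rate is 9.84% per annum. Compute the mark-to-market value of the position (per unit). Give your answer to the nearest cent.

PV(remaining dividends) I = 8.26·e^(−0.0984·2/12) + 19.32·e^(−0.0984·6/12) = 26.5181
Current forward F = (S − I)·e^(rT) = (697.61 − 26.5181)·e^(0.0984·7/12) = 671.0919 × 1.059079 = 710.7393
Value (long) = (F − K)·e^(−rT) = (710.7393 − 749.77) × 0.944216 = -36.8534
Value = -¥36.85

-¥36.85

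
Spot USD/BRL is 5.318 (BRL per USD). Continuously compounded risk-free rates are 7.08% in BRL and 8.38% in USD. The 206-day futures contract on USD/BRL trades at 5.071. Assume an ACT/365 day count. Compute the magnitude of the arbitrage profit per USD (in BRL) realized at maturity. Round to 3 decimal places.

0.208 per USD (in BRL)

Fair futures: F* = S·e^(carry·T), with carry = (r_BRL − r_USD) = 0.0708 − 0.0838 = -0.0130
F* = 5.318 · e^(-0.0130 × 206/365) = 5.318 · e^-0.007337 = 5.318 × 0.992690 = 5.2791
Market 5.071 < fair 5.2791: forward underpriced → reverse cash-and-carry (short spot, go long the forward).
At maturity, profit = |F_mkt − F*| = |5.071 − 5.2791| = 0.208 per USD (in BRL)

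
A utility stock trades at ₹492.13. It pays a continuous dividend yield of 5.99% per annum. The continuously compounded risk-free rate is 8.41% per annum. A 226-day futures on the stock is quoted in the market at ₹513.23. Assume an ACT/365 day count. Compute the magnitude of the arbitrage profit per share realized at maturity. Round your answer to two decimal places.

₹13.67 per share

Fair futures: F* = S·e^(carry·T), with carry = (r − q) = 0.0841 − 0.0599 = 0.0242
F* = 492.13 · e^(0.0242 × 226/365) = 492.13 · e^0.014984 = 492.13 × 1.015097 = ₹499.5597
Market ₹513.23 > fair ₹499.5597: forward overpriced → cash-and-carry (buy spot, short the forward).
At maturity, profit = |F_mkt − F*| = |513.23 − 499.5597| = ₹13.67 per share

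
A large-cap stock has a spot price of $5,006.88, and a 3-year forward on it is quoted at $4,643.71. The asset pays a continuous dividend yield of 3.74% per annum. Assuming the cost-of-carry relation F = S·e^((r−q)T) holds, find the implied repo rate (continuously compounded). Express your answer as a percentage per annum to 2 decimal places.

1.23%

From F = S·e^((r−q)T): (r − q) = ln(F/S)/T
ln(4643.71/5006.88) = ln(0.927466) = -0.075299
(r − q) = -0.075299 / (3) = -0.025100
r = ln(F/S)/T + q = -0.025100 + 0.0374 = 0.012300
r = 1.23%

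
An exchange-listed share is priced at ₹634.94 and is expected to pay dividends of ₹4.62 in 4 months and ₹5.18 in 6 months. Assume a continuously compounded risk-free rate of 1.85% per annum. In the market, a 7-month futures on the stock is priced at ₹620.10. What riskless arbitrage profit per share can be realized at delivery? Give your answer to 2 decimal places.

₹11.90 per share

PV(dividends) I = 4.62·e^(−0.0185·4/12) + 5.18·e^(−0.0185·6/12) = 9.7239
Fair futures F* = (S − I)·e^(rT) = (634.94 − 9.7239)·e^0.010792 = 625.2161 × 1.010850 = 631.9997
Market ₹620.10 < fair 631.9997: forward underpriced → reverse cash-and-carry (short the stock, invest proceeds at r, pay the dividends, go long the forward).
Profit at T = |F_mkt − F*| = |620.10 − 631.9997| = ₹11.90 per share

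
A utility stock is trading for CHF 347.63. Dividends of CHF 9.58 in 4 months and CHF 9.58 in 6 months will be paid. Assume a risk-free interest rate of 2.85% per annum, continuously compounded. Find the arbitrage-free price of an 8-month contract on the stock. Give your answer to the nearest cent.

CHF 335.00

PV(dividends) I = 9.58·e^(−0.0285·4/12) + 9.58·e^(−0.0285·6/12)
I = 9.4894 + 9.4445 = 18.9339
F = (S − I)·e^(rT) = (347.63 − 18.9339) · e^(0.0285·8/12)
= 328.6961 · e^0.019000 = 328.6961 × 1.019182 = CHF 335.00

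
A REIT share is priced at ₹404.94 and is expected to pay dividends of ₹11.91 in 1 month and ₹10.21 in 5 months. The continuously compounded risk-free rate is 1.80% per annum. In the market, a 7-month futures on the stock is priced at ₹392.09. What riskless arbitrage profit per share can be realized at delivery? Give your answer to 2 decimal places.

PV(dividends) I = 11.91·e^(−0.0180·1/12) + 10.21·e^(−0.0180·5/12) = 22.0259
Fair futures F* = (S − I)·e^(rT) = (404.94 − 22.0259)·e^0.010500 = 382.9141 × 1.010555 = 386.9558
Market ₹392.09 > fair 386.9558: forward overpriced → cash-and-carry (borrow at r, buy the stock and collect the dividends, short the forward).
Profit at T = |F_mkt − F*| = |392.09 − 386.9558| = ₹5.13 per share

₹5.13 per share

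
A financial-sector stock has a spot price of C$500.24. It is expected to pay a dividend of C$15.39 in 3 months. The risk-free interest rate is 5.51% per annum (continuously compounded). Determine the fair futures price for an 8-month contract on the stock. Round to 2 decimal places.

PV(dividends) I = 15.39·e^(−0.0551·3/12)
I = 15.1795
F = (S − I)·e^(rT) = (500.24 − 15.1795) · e^(0.0551·8/12)
= 485.0605 · e^0.036733 = 485.0605 × 1.037416 = C$503.21

C$503.21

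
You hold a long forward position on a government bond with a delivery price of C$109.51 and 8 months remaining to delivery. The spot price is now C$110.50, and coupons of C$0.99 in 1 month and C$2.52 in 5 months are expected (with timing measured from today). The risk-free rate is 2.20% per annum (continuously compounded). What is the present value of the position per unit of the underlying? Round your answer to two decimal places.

-C$0.90

PV(remaining coupons) I = 0.99·e^(−0.0220·1/12) + 2.52·e^(−0.0220·5/12) = 3.4852
Current forward F = (S − I)·e^(rT) = (110.50 − 3.4852)·e^(0.0220·8/12) = 107.0148 × 1.014775 = 108.5959
Value (long) = (F − K)·e^(−rT) = (108.5959 − 109.51) × 0.985440 = -0.9008
Value = -C$0.90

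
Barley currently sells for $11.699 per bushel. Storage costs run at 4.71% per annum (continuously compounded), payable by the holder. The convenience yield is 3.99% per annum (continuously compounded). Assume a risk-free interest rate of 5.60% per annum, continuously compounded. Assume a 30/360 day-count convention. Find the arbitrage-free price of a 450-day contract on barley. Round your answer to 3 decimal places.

$12.661 per bushel

Net carry = r + u − y = 0.0560 + 0.0471 − 0.0399 = 0.0632
F = S·e^((r+u−y)T) = 11.699 · e^(0.0632 × 450/360) = 11.699 · e^0.079000
= 11.699 × 1.082204 = $12.661 per bushel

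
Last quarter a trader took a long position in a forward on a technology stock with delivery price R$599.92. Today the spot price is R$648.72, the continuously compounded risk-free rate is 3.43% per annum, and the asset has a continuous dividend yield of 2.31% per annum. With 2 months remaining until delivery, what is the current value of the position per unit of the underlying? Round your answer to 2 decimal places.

Current fair forward for the remaining 2 months: F = S·e^((r − q)·T), (r − q) = 0.0343 − 0.0231 = 0.0112
F = 648.72 · e^(0.0112 × 2/12) = 648.72 × 1.001868 = 649.9318
Value of long forward = (F − K)·e^(−rT) = (649.9318 − 599.92) · e^(−0.0343·2/12)
= 50.0118 × 0.994300 = 49.73

R$49.73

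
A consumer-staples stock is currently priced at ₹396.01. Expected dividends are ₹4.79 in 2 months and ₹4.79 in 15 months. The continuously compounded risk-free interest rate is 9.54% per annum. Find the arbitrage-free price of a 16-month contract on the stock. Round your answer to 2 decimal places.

₹439.54

PV(dividends) I = 4.79·e^(−0.0954·2/12) + 4.79·e^(−0.0954·15/12)
I = 4.7144 + 4.2515 = 8.9659
F = (S − I)·e^(rT) = (396.01 − 8.9659) · e^(0.0954·16/12)
= 387.0441 · e^0.127200 = 387.0441 × 1.135644 = ₹439.54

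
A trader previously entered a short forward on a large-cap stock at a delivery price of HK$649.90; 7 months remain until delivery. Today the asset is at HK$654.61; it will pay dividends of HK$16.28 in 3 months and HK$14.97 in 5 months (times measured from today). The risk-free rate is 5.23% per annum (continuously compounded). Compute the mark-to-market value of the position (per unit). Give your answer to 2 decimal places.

HK$6.48

PV(remaining dividends) I = 16.28·e^(−0.0523·3/12) + 14.97·e^(−0.0523·5/12) = 30.7158
Current forward F = (S − I)·e^(rT) = (654.61 − 30.7158)·e^(0.0523·7/12) = 623.8942 × 1.030978 = 643.2212
Value (long) = (F − K)·e^(−rT) = (643.2212 − 649.90) × 0.969952 = -6.4781
Short position value = −(long value) = HK$6.48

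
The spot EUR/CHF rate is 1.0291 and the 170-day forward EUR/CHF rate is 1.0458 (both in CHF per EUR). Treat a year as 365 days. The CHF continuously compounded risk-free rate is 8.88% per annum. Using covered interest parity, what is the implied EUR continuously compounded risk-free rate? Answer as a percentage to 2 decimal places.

F = S·e^((r_CHF − r_EUR)T) ⇒ r_EUR = r_CHF − ln(F/S)/T
ln(1.0458/1.0291) = 0.016098; /(170/365) = 0.034563
r_EUR = 0.0888 − 0.034563 = 0.054237
r_EUR = 5.42%

5.42%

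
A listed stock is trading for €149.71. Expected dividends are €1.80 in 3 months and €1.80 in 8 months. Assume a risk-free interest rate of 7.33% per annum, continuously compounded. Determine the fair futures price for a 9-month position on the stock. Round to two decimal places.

€154.49

PV(dividends) I = 1.80·e^(−0.0733·3/12) + 1.80·e^(−0.0733·8/12)
I = 1.7673 + 1.7142 = 3.4815
F = (S − I)·e^(rT) = (149.71 − 3.4815) · e^(0.0733·9/12)
= 146.2285 · e^0.054975 = 146.2285 × 1.056514 = €154.49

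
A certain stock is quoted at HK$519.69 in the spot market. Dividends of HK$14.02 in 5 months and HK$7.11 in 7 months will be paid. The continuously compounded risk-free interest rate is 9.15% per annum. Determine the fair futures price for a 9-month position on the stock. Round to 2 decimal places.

HK$534.93

PV(dividends) I = 14.02·e^(−0.0915·5/12) + 7.11·e^(−0.0915·7/12)
I = 13.4955 + 6.7405 = 20.2360
F = (S − I)·e^(rT) = (519.69 − 20.2360) · e^(0.0915·9/12)
= 499.4540 · e^0.068625 = 499.4540 × 1.071034 = HK$534.93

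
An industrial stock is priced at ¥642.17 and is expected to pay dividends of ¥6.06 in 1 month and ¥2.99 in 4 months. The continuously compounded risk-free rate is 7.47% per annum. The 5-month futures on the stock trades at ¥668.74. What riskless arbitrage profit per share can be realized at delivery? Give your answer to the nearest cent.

PV(dividends) I = 6.06·e^(−0.0747·1/12) + 2.99·e^(−0.0747·4/12) = 8.9389
Fair futures F* = (S − I)·e^(rT) = (642.17 − 8.9389)·e^0.031125 = 633.2311 × 1.031614 = 653.2501
Market ¥668.74 > fair 653.2501: forward overpriced → cash-and-carry (borrow at r, buy the stock and collect the dividends, short the forward).
Profit at T = |F_mkt − F*| = |668.74 − 653.2501| = ¥15.49 per share

¥15.49 per share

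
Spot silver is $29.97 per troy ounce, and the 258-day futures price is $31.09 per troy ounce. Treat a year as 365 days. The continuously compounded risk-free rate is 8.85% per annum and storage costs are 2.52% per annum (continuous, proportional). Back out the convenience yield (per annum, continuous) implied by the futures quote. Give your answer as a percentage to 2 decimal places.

6.18%

F = S·e^((r+u−y)T) ⇒ (r+u−y) = ln(F/S)/T
ln(31.09/29.97) = 0.036689; /T ⇒ 0.051905
y = r + u − ln(F/S)/T = 0.0885 + 0.0252 − 0.051905 = 0.061795
y = 6.18%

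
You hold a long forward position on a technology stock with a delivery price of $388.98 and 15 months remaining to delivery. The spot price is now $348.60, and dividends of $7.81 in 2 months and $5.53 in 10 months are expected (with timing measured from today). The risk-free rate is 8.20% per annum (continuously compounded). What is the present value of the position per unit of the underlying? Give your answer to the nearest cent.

PV(remaining dividends) I = 7.81·e^(−0.0820·2/12) + 5.53·e^(−0.0820·10/12) = 12.8687
Current forward F = (S − I)·e^(rT) = (348.60 − 12.8687)·e^(0.0820·15/12) = 335.7313 × 1.107937 = 371.9691
Value (long) = (F − K)·e^(−rT) = (371.9691 − 388.98) × 0.902578 = -15.3537
Value = -$15.35

-$15.35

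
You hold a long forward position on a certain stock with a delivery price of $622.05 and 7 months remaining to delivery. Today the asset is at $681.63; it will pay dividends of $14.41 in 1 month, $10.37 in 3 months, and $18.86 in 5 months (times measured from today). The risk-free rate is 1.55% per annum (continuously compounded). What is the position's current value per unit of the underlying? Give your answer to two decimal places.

PV(remaining dividends) I = 14.41·e^(−0.0155·1/12) + 10.37·e^(−0.0155·3/12) + 18.86·e^(−0.0155·5/12) = 43.4599
Current forward F = (S − I)·e^(rT) = (681.63 − 43.4599)·e^(0.0155·7/12) = 638.1701 × 1.009083 = 643.9666
Value (long) = (F − K)·e^(−rT) = (643.9666 − 622.05) × 0.990999 = 21.7193
Value = $21.72

$21.72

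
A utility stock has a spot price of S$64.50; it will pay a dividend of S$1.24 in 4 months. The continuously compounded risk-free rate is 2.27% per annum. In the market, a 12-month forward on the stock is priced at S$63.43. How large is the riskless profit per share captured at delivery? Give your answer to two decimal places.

S$1.29 per share

PV(dividends) I = 1.24·e^(−0.0227·4/12) = 1.2307
Fair forward F* = (S − I)·e^(rT) = (64.50 − 1.2307)·e^0.022700 = 63.2693 × 1.022960 = 64.7220
Market S$63.43 < fair 64.7220: forward underpriced → reverse cash-and-carry (short the stock, invest proceeds at r, pay the dividends, go long the forward).
Profit at T = |F_mkt − F*| = |63.43 − 64.7220| = S$1.29 per share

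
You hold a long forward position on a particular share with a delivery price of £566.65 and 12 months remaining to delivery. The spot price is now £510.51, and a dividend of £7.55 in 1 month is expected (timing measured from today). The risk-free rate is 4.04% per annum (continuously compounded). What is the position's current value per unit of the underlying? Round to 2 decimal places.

PV(remaining dividends) I = 7.55·e^(−0.0404·1/12) = 7.5246
Current forward F = (S − I)·e^(rT) = (510.51 − 7.5246)·e^(0.0404·12/12) = 502.9854 × 1.041227 = 523.7220
Value (long) = (F − K)·e^(−rT) = (523.7220 − 566.65) × 0.960405 = -41.2283
Value = -£41.23

-£41.23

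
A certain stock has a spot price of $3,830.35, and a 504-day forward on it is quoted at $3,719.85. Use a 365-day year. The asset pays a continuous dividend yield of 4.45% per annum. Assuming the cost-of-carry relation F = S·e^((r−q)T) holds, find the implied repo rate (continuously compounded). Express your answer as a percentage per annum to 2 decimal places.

2.33%

From F = S·e^((r−q)T): (r − q) = ln(F/S)/T
ln(3719.85/3830.35) = ln(0.971151) = -0.029273
(r − q) = -0.029273 / (504/365) = -0.021200
r = ln(F/S)/T + q = -0.021200 + 0.0445 = 0.023300
r = 2.33%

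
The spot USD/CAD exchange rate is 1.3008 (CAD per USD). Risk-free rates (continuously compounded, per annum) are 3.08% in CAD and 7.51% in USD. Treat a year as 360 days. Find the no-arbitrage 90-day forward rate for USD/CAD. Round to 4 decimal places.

F = S·e^((r_CAD − r_USD)T) = 1.3008 · e^((0.0308 − 0.0751) × 90/360)
= 1.3008 · e^-0.011075 = 1.3008 × 0.988986
F = 1.2865 CAD per USD

1.2865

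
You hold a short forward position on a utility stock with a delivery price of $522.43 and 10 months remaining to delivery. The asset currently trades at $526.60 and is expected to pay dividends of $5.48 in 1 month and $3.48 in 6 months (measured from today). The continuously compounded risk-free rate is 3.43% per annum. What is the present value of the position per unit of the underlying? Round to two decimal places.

PV(remaining dividends) I = 5.48·e^(−0.0343·1/12) + 3.48·e^(−0.0343·6/12) = 8.8852
Current forward F = (S − I)·e^(rT) = (526.60 − 8.8852)·e^(0.0343·10/12) = 517.7148 × 1.028996 = 532.7265
Value (long) = (F − K)·e^(−rT) = (532.7265 − 522.43) × 0.971821 = 10.0064
Short position value = −(long value) = -$10.01

-$10.01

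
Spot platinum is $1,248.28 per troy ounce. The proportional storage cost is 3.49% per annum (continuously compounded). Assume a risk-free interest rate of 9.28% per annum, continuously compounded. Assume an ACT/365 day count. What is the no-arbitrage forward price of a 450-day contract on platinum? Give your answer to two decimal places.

$1,461.12 per troy ounce

Net carry = r + u − y = 0.0928 + 0.0349 − 0.0000 = 0.1277
F = S·e^((r+u−y)T) = 1248.28 · e^(0.1277 × 450/365) = 1248.28 · e^0.15743836
= 1248.28 × 1.17050861 = $1,461.12 per troy ounce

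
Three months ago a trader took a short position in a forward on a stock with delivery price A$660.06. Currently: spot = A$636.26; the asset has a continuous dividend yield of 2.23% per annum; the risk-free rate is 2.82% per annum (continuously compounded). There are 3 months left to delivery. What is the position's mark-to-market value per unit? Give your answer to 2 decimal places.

Current fair forward for the remaining 3 months: F = S·e^((r − q)·T), (r − q) = 0.0282 − 0.0223 = 0.0059
F = 636.26 · e^(0.0059 × 3/12) = 636.26 × 1.001476 = 637.1991
Value of long forward = (F − K)·e^(−rT) = (637.1991 − 660.06) · e^(−0.0282·3/12)
= -22.8609 × 0.992975 = -22.70
Short position value = −(long value) = A$22.70

A$22.70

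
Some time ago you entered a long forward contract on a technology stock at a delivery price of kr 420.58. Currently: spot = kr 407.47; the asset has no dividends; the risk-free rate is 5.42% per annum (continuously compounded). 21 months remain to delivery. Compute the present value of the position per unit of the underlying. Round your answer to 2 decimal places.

Current fair forward for the remaining 21 months: F = S·e^(r·T), r = 0.0542
F = 407.47 · e^(0.0542 × 21/12) = 407.47 × 1.099494 = 448.0108
Value of long forward = (F − K)·e^(−rT) = (448.0108 − 420.58) · e^(−0.0542·21/12)
= 27.4308 × 0.909509 = 24.95

kr 24.95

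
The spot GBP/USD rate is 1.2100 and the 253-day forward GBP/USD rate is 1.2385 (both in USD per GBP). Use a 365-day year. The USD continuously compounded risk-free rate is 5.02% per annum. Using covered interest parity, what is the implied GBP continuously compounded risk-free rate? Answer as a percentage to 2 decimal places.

1.66%

F = S·e^((r_USD − r_GBP)T) ⇒ r_GBP = r_USD − ln(F/S)/T
ln(1.2385/1.2100) = 0.023281; /(253/365) = 0.033587
r_GBP = 0.0502 − 0.033587 = 0.016613
r_GBP = 1.66%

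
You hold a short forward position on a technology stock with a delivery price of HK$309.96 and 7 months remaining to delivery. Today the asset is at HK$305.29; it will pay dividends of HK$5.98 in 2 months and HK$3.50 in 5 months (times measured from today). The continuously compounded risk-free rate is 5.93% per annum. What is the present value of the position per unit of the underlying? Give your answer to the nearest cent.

HK$3.47

PV(remaining dividends) I = 5.98·e^(−0.0593·2/12) + 3.50·e^(−0.0593·5/12) = 9.3358
Current forward F = (S − I)·e^(rT) = (305.29 − 9.3358)·e^(0.0593·7/12) = 295.9542 × 1.035197 = 306.3709
Value (long) = (F − K)·e^(−rT) = (306.3709 − 309.96) × 0.966000 = -3.4671
Short position value = −(long value) = HK$3.47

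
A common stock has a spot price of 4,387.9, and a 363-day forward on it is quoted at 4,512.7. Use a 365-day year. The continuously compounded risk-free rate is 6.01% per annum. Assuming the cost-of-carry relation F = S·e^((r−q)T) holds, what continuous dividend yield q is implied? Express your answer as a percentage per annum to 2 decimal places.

From F = S·e^((r−q)T): (r − q) = ln(F/S)/T
ln(4512.7/4387.9) = ln(1.028442) = 0.028045
(r − q) = 0.028045 / (363/365) = 0.028200
q = r − ln(F/S)/T = 0.0601 − 0.028200 = 0.031900
q = 3.19%

3.19%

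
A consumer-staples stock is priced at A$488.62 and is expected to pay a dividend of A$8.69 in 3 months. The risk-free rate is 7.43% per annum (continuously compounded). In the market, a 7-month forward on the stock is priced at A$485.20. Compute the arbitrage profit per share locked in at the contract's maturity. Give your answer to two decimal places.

A$16.16 per share

PV(dividends) I = 8.69·e^(−0.0743·3/12) = 8.5301
Fair forward F* = (S − I)·e^(rT) = (488.62 − 8.5301)·e^0.043342 = 480.0899 × 1.044295 = 501.3555
Market A$485.20 < fair 501.3555: forward underpriced → reverse cash-and-carry (short the stock, invest proceeds at r, pay the dividends, go long the forward).
Profit at T = |F_mkt − F*| = |485.20 − 501.3555| = A$16.16 per share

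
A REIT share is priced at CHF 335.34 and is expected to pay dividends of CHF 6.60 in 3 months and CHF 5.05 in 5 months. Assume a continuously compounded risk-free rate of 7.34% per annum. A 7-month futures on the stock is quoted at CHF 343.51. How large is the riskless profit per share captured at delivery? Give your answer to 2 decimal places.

CHF 5.38 per share

PV(dividends) I = 6.60·e^(−0.0734·3/12) + 5.05·e^(−0.0734·5/12) = 11.3779
Fair futures F* = (S − I)·e^(rT) = (335.34 − 11.3779)·e^0.042817 = 323.9621 × 1.043747 = 338.1345
Market CHF 343.51 > fair 338.1345: forward overpriced → cash-and-carry (borrow at r, buy the stock and collect the dividends, short the forward).
Profit at T = |F_mkt − F*| = |343.51 − 338.1345| = CHF 5.38 per share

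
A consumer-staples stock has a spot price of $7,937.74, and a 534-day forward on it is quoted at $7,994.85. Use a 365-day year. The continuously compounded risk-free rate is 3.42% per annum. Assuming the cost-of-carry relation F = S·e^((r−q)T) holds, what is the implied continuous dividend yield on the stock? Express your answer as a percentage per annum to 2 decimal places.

From F = S·e^((r−q)T): (r − q) = ln(F/S)/T
ln(7994.85/7937.74) = ln(1.007195) = 0.007169
(r − q) = 0.007169 / (534/365) = 0.004900
q = r − ln(F/S)/T = 0.0342 − 0.004900 = 0.029300
q = 2.93%

2.93%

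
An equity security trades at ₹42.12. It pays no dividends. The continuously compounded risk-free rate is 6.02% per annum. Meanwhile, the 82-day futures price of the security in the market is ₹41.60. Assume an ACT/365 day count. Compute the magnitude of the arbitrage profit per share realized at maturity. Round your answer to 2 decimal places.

Fair futures: F* = S·e^(carry·T), with carry = r = 0.0602
F* = 42.12 · e^(0.0602 × 82/365) = 42.12 · e^0.013524 = 42.12 × 1.013616 = ₹42.6935
Market ₹41.60 < fair ₹42.6935: forward underpriced → reverse cash-and-carry (short spot, go long the forward).
At maturity, profit = |F_mkt − F*| = |41.60 − 42.6935| = ₹1.09 per share

₹1.09 per share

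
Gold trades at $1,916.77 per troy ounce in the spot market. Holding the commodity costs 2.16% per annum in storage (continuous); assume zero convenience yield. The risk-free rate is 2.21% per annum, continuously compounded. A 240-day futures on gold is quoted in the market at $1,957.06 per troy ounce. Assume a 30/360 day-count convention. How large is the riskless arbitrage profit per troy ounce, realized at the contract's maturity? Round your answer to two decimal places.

Fair futures: F* = S·e^(carry·T), with carry = (r + u) = 0.0221 + 0.0216 = 0.0437
F* = 1916.77 · e^(0.0437 × 240/360) = 1916.77 · e^0.02913333 = 1916.77 × 1.02956186 = $1973.4333
Market $1957.06 < fair $1973.4333: forward underpriced → reverse cash-and-carry (short spot, go long the forward).
At maturity, profit = |F_mkt − F*| = |1957.06 − 1973.4333| = $16.37 per troy ounce

$16.37 per troy ounce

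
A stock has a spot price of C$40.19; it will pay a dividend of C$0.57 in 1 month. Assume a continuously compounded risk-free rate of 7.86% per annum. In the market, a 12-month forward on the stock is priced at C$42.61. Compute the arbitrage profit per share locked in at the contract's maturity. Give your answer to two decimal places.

C$0.25 per share

PV(dividends) I = 0.57·e^(−0.0786·1/12) = 0.5663
Fair forward F* = (S − I)·e^(rT) = (40.19 − 0.5663)·e^0.078600 = 39.6237 × 1.081772 = 42.8638
Market C$42.61 < fair 42.8638: forward underpriced → reverse cash-and-carry (short the stock, invest proceeds at r, pay the dividends, go long the forward).
Profit at T = |F_mkt − F*| = |42.61 − 42.8638| = C$0.25 per share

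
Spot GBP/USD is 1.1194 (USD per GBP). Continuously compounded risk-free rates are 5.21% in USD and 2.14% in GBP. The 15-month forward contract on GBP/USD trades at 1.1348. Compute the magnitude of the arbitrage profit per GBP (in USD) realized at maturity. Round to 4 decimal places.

0.0284 per GBP (in USD)

Fair forward: F* = S·e^(carry·T), with carry = (r_USD − r_GBP) = 0.0521 − 0.0214 = 0.0307
F* = 1.1194 · e^(0.0307 × 15/12) = 1.1194 · e^0.038375 = 1.1194 × 1.039121 = 1.1632
Market 1.1348 < fair 1.1632: forward underpriced → reverse cash-and-carry (short spot, go long the forward).
At maturity, profit = |F_mkt − F*| = |1.1348 − 1.1632| = 0.0284 per GBP (in USD)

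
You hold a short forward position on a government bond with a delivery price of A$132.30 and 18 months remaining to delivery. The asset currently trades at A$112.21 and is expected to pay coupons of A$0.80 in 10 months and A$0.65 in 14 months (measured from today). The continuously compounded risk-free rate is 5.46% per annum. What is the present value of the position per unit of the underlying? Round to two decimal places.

PV(remaining coupons) I = 0.80·e^(−0.0546·10/12) + 0.65·e^(−0.0546·14/12) = 1.3743
Current forward F = (S − I)·e^(rT) = (112.21 − 1.3743)·e^(0.0546·18/12) = 110.8357 × 1.085347 = 120.2952
Value (long) = (F − K)·e^(−rT) = (120.2952 − 132.30) × 0.921364 = -11.0608
Short position value = −(long value) = A$11.06

A$11.06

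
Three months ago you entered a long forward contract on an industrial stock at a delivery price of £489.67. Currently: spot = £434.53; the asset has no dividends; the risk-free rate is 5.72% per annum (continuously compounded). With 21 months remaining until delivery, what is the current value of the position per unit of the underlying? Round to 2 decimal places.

-£8.50

Current fair forward for the remaining 21 months: F = S·e^(r·T), r = 0.0572
F = 434.53 · e^(0.0572 × 21/12) = 434.53 × 1.105281 = 480.2778
Value of long forward = (F − K)·e^(−rT) = (480.2778 − 489.67) · e^(−0.0572·21/12)
= -9.3922 × 0.904747 = -8.50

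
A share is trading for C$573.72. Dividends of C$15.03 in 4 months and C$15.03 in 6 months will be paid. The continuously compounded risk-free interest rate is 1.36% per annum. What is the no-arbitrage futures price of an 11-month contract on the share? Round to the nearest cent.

C$550.65

PV(dividends) I = 15.03·e^(−0.0136·4/12) + 15.03·e^(−0.0136·6/12)
I = 14.9620 + 14.9281 = 29.8901
F = (S − I)·e^(rT) = (573.72 − 29.8901) · e^(0.0136·11/12)
= 543.8299 · e^0.012467 = 543.8299 × 1.012545 = C$550.65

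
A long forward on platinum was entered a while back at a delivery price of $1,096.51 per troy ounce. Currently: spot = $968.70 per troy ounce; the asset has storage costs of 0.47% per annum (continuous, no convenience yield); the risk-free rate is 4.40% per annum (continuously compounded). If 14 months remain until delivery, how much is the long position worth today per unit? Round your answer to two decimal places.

Current fair forward for the remaining 14 months: F = S·e^((r + u)·T), (r + u) = 0.0440 + 0.0047 = 0.0487
F = 968.70 · e^(0.0487 × 14/12) = 968.70 × 1.058462 = 1025.3321
Value of long forward = (F − K)·e^(−rT) = (1025.3321 − 1096.51) · e^(−0.0440·14/12)
= -71.1779 × 0.949962 = -67.62

-$67.62 per troy ounce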